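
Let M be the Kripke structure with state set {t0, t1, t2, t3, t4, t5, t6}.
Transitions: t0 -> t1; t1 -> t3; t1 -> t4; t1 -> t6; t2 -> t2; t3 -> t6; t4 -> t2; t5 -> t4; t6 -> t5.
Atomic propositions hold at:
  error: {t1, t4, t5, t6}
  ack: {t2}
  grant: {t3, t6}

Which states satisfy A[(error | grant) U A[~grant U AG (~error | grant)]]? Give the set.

{t1, t2, t3, t4, t5, t6}

Sat(error | grant) = {t1, t3, t4, t5, t6}
Sat(~grant) = {t0, t1, t2, t4, t5}
Sat(~error) = {t0, t2, t3}
Sat(~error | grant) = {t0, t2, t3, t6}
AG (~error | grant): greatest fixpoint, start Z0 = {t0, t2, t3, t6}, keep only states in Sat with every successor in Z. Z1 = {t2, t3}; Z2 = {t2}; fixed.
Sat(AG (~error | grant)) = {t2}
A[~grant U AG (~error | grant)]: least fixpoint, start Z0 = Sat(AG (~error | grant)) = {t2}, add states in Sat(~grant) with every successor in Z. Z1 = {t2, t4}; Z2 = {t2, t4, t5}; fixed.
Sat(A[~grant U AG (~error | grant)]) = {t2, t4, t5}
A[(error | grant) U A[~grant U AG (~error | grant)]]: least fixpoint, start Z0 = Sat(A[~grant U AG (~error | grant)]) = {t2, t4, t5}, add states in Sat(error | grant) with every successor in Z. Z1 = {t2, t4, t5, t6}; Z2 = {t2, t3, t4, t5, t6}; Z3 = {t1, t2, t3, t4, t5, t6}; fixed.
Sat(A[(error | grant) U A[~grant U AG (~error | grant)]]) = {t1, t2, t3, t4, t5, t6}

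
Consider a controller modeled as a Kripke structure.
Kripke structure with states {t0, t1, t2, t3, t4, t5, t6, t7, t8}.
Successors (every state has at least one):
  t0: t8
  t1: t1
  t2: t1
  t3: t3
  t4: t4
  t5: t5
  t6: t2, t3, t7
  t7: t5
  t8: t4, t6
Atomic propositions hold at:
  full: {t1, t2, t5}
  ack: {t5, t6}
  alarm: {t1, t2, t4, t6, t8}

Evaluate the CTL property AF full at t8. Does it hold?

AF full: least fixpoint, start Z0 = {t1, t2, t5}, add states with every successor in Z. Z1 = {t1, t2, t5, t7}; fixed.
Sat(AF full) = {t1, t2, t5, t7}
t8 ∉ Sat(AF full) = {t1, t2, t5, t7}, so the formula does not hold at t8.

No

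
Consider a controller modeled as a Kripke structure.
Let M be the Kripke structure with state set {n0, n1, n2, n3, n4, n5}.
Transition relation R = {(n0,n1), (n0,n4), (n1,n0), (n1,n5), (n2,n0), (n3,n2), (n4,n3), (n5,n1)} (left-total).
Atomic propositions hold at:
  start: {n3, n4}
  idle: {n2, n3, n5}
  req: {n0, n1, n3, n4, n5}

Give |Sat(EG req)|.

3

EG req: greatest fixpoint, start Z0 = {n0, n1, n3, n4, n5}, keep only states in Sat with some successor in Z. Z1 = {n0, n1, n4, n5}; Z2 = {n0, n1, n5}; fixed.
Sat(EG req) = {n0, n1, n5}
|Sat(EG req)| = |{n0, n1, n5}| = 3.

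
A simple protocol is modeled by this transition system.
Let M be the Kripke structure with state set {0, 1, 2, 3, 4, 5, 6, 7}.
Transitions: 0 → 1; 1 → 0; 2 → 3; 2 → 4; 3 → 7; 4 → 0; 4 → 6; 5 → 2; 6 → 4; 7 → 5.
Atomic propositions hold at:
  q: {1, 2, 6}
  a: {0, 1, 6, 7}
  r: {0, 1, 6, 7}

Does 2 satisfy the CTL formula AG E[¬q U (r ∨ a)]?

No

Sat(¬q) = {0, 3, 4, 5, 7}
Sat(r ∨ a) = {0, 1, 6, 7}
E[¬q U (r ∨ a)]: least fixpoint, start Z0 = Sat((r ∨ a)) = {0, 1, 6, 7}, add states in Sat(¬q) with some successor in Z. Z1 = {0, 1, 3, 4, 6, 7}; fixed.
Sat(E[¬q U (r ∨ a)]) = {0, 1, 3, 4, 6, 7}
AG E[¬q U (r ∨ a)]: greatest fixpoint, start Z0 = {0, 1, 3, 4, 6, 7}, keep only states in Sat with every successor in Z. Z1 = {0, 1, 3, 4, 6}; Z2 = {0, 1, 4, 6}; fixed.
Sat(AG E[¬q U (r ∨ a)]) = {0, 1, 4, 6}
2 ∉ Sat(AG E[¬q U (r ∨ a)]) = {0, 1, 4, 6}, so the formula does not hold at 2.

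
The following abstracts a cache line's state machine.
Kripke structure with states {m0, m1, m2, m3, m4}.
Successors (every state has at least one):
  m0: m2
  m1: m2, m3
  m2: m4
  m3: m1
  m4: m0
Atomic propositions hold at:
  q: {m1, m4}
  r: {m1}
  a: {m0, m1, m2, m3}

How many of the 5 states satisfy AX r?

Sat(AX r) = {s : every successor in {m1}} = {m3}
|Sat(AX r)| = |{m3}| = 1.

1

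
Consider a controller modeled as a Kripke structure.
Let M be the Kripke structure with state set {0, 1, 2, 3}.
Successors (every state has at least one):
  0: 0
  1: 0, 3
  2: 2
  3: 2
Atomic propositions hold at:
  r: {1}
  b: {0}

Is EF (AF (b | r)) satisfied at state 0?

Sat(b | r) = {0, 1}
AF (b | r): least fixpoint, start Z0 = {0, 1}, add states with every successor in Z. Already a fixed point.
Sat(AF (b | r)) = {0, 1}
EF (AF (b | r)): least fixpoint, start Z0 = {0, 1}, add states with some successor in Z. Already a fixed point.
Sat(EF (AF (b | r))) = {0, 1}
0 ∈ Sat(EF (AF (b | r))) = {0, 1}, so the formula holds at 0.

Yes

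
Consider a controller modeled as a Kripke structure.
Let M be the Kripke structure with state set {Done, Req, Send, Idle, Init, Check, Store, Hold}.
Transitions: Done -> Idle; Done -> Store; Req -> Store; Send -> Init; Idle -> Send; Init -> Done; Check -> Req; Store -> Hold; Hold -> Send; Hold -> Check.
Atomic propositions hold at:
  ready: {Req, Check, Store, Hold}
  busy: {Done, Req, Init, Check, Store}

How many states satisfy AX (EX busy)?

6

Sat(EX busy) = {s : some successor in {Done, Req, Init, Check, Store}} = {Done, Req, Send, Init, Check, Hold}
Sat(AX (EX busy)) = {s : every successor in {Done, Req, Send, Init, Check, Hold}} = {Send, Idle, Init, Check, Store, Hold}
|Sat(AX (EX busy))| = |{Send, Idle, Init, Check, Store, Hold}| = 6.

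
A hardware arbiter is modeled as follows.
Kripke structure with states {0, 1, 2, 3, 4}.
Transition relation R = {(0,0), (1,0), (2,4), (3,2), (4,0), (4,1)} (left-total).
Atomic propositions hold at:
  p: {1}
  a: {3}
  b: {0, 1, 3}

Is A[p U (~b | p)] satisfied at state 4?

Sat(~b) = {2, 4}
Sat(~b | p) = {1, 2, 4}
A[p U (~b | p)]: least fixpoint, start Z0 = Sat((~b | p)) = {1, 2, 4}, add states in Sat(p) with every successor in Z. Already a fixed point.
Sat(A[p U (~b | p)]) = {1, 2, 4}
4 ∈ Sat(A[p U (~b | p)]) = {1, 2, 4}, so the formula holds at 4.

Yes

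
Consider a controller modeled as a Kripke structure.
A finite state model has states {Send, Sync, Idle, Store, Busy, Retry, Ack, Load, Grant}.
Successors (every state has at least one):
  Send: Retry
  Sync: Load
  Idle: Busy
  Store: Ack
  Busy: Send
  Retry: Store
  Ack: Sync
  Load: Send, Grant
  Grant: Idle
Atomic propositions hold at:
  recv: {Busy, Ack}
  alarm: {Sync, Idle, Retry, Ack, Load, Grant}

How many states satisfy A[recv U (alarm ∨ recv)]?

Sat(alarm ∨ recv) = {Sync, Idle, Busy, Retry, Ack, Load, Grant}
A[recv U (alarm ∨ recv)]: least fixpoint, start Z0 = Sat((alarm ∨ recv)) = {Sync, Idle, Busy, Retry, Ack, Load, Grant}, add states in Sat(recv) with every successor in Z. Already a fixed point.
Sat(A[recv U (alarm ∨ recv)]) = {Sync, Idle, Busy, Retry, Ack, Load, Grant}
|Sat(A[recv U (alarm ∨ recv)])| = |{Sync, Idle, Busy, Retry, Ack, Load, Grant}| = 7.

7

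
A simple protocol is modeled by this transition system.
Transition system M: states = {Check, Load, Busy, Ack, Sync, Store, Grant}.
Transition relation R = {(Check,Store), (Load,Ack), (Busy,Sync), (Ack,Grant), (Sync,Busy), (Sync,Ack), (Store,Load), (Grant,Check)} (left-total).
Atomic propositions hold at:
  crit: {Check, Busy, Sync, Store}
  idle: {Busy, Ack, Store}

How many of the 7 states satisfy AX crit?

Sat(AX crit) = {s : every successor in {Check, Busy, Sync, Store}} = {Check, Busy, Grant}
|Sat(AX crit)| = |{Check, Busy, Grant}| = 3.

3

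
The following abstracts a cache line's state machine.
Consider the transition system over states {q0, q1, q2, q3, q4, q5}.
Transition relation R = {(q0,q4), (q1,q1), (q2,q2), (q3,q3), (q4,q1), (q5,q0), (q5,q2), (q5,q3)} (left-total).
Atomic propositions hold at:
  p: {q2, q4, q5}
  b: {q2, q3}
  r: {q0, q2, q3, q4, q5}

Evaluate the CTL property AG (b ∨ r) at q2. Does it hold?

Yes

Sat(b ∨ r) = {q0, q2, q3, q4, q5}
AG (b ∨ r): greatest fixpoint, start Z0 = {q0, q2, q3, q4, q5}, keep only states in Sat with every successor in Z. Z1 = {q0, q2, q3, q5}; Z2 = {q2, q3, q5}; Z3 = {q2, q3}; fixed.
Sat(AG (b ∨ r)) = {q2, q3}
q2 ∈ Sat(AG (b ∨ r)) = {q2, q3}, so the formula holds at q2.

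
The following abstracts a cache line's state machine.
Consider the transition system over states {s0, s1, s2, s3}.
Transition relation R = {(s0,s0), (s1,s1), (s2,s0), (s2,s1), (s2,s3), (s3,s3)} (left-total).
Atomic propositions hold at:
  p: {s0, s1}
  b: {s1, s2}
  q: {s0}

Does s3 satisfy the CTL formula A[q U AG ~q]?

Yes

Sat(~q) = {s1, s2, s3}
AG ~q: greatest fixpoint, start Z0 = {s1, s2, s3}, keep only states in Sat with every successor in Z. Z1 = {s1, s3}; fixed.
Sat(AG ~q) = {s1, s3}
A[q U AG ~q]: least fixpoint, start Z0 = Sat(AG ~q) = {s1, s3}, add states in Sat(q) with every successor in Z. Already a fixed point.
Sat(A[q U AG ~q]) = {s1, s3}
s3 ∈ Sat(A[q U AG ~q]) = {s1, s3}, so the formula holds at s3.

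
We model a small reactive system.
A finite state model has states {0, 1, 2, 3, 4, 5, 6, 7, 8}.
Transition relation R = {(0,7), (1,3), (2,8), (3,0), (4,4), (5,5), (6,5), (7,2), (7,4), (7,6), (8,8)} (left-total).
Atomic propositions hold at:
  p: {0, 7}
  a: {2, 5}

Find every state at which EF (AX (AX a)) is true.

Sat(AX a) = {s : every successor in {2, 5}} = {5, 6}
Sat(AX (AX a)) = {s : every successor in {5, 6}} = {5, 6}
EF (AX (AX a)): least fixpoint, start Z0 = {5, 6}, add states with some successor in Z. Z1 = {5, 6, 7}; Z2 = {0, 5, 6, 7}; Z3 = {0, 3, 5, 6, 7}; Z4 = {0, 1, 3, 5, 6, 7}; fixed.
Sat(EF (AX (AX a))) = {0, 1, 3, 5, 6, 7}

{0, 1, 3, 5, 6, 7}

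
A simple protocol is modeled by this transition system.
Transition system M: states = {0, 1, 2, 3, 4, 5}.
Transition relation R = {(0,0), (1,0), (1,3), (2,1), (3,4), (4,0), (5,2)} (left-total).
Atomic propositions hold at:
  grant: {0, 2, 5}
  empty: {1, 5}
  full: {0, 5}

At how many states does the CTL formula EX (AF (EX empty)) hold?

1

Sat(EX empty) = {s : some successor in {1, 5}} = {2}
AF (EX empty): least fixpoint, start Z0 = {2}, add states with every successor in Z. Z1 = {2, 5}; fixed.
Sat(AF (EX empty)) = {2, 5}
Sat(EX (AF (EX empty))) = {s : some successor in {2, 5}} = {5}
|Sat(EX (AF (EX empty)))| = |{5}| = 1.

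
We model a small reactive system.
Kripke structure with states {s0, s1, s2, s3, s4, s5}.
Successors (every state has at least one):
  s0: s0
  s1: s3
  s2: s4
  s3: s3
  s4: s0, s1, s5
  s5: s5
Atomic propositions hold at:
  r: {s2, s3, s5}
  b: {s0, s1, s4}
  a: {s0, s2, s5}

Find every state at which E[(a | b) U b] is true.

{s0, s1, s2, s4}

Sat(a | b) = {s0, s1, s2, s4, s5}
E[(a | b) U b]: least fixpoint, start Z0 = Sat(b) = {s0, s1, s4}, add states in Sat(a | b) with some successor in Z. Z1 = {s0, s1, s2, s4}; fixed.
Sat(E[(a | b) U b]) = {s0, s1, s2, s4}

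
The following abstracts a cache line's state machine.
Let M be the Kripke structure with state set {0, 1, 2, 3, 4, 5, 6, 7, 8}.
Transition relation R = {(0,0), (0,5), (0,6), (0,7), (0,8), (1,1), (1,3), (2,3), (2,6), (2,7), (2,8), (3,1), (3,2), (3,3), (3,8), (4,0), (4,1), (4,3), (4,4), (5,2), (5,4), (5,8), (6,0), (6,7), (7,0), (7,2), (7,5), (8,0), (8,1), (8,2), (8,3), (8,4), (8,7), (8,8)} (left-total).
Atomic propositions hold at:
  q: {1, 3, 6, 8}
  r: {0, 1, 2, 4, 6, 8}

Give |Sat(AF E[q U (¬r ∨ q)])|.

7

Sat(¬r) = {3, 5, 7}
Sat(¬r ∨ q) = {1, 3, 5, 6, 7, 8}
E[q U (¬r ∨ q)]: least fixpoint, start Z0 = Sat((¬r ∨ q)) = {1, 3, 5, 6, 7, 8}, add states in Sat(q) with some successor in Z. Already a fixed point.
Sat(E[q U (¬r ∨ q)]) = {1, 3, 5, 6, 7, 8}
AF E[q U (¬r ∨ q)]: least fixpoint, start Z0 = {1, 3, 5, 6, 7, 8}, add states with every successor in Z. Z1 = {1, 2, 3, 5, 6, 7, 8}; fixed.
Sat(AF E[q U (¬r ∨ q)]) = {1, 2, 3, 5, 6, 7, 8}
|Sat(AF E[q U (¬r ∨ q)])| = |{1, 2, 3, 5, 6, 7, 8}| = 7.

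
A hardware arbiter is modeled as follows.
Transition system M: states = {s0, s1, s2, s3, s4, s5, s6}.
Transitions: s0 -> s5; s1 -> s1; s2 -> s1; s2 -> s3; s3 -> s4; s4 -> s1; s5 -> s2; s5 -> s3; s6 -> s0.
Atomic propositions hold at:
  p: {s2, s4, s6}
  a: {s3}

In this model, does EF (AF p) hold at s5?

Yes

AF p: least fixpoint, start Z0 = {s2, s4, s6}, add states with every successor in Z. Z1 = {s2, s3, s4, s6}; Z2 = {s2, s3, s4, s5, s6}; Z3 = {s0, s2, s3, s4, s5, s6}; fixed.
Sat(AF p) = {s0, s2, s3, s4, s5, s6}
EF (AF p): least fixpoint, start Z0 = {s0, s2, s3, s4, s5, s6}, add states with some successor in Z. Already a fixed point.
Sat(EF (AF p)) = {s0, s2, s3, s4, s5, s6}
s5 ∈ Sat(EF (AF p)) = {s0, s2, s3, s4, s5, s6}, so the formula holds at s5.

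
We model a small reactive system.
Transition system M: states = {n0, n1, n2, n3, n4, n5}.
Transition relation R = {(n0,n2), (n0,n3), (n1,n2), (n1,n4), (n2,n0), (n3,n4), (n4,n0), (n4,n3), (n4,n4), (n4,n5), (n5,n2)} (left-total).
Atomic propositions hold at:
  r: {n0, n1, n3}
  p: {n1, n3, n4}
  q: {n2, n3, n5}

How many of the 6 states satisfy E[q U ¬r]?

Sat(¬r) = {n2, n4, n5}
E[q U ¬r]: least fixpoint, start Z0 = Sat(¬r) = {n2, n4, n5}, add states in Sat(q) with some successor in Z. Z1 = {n2, n3, n4, n5}; fixed.
Sat(E[q U ¬r]) = {n2, n3, n4, n5}
|Sat(E[q U ¬r])| = |{n2, n3, n4, n5}| = 4.

4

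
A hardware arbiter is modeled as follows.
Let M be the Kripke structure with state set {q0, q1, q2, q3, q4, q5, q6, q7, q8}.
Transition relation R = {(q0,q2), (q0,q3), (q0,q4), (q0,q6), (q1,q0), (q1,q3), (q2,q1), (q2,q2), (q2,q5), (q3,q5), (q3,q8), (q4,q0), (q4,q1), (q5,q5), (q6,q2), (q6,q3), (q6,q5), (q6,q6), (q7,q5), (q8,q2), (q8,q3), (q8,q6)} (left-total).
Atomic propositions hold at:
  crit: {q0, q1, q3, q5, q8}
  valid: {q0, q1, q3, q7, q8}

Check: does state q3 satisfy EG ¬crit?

No

Sat(¬crit) = {q2, q4, q6, q7}
EG ¬crit: greatest fixpoint, start Z0 = {q2, q4, q6, q7}, keep only states in Sat with some successor in Z. Z1 = {q2, q6}; fixed.
Sat(EG ¬crit) = {q2, q6}
q3 ∉ Sat(EG ¬crit) = {q2, q6}, so the formula does not hold at q3.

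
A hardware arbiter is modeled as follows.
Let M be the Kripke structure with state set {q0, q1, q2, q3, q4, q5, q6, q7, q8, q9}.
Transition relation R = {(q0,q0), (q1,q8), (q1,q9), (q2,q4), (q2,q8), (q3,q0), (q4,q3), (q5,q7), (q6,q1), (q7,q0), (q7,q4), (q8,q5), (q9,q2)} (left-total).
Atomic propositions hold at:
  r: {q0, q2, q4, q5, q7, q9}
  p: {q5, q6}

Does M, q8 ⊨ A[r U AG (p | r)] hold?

No

Sat(p | r) = {q0, q2, q4, q5, q6, q7, q9}
AG (p | r): greatest fixpoint, start Z0 = {q0, q2, q4, q5, q6, q7, q9}, keep only states in Sat with every successor in Z. Z1 = {q0, q5, q7, q9}; Z2 = {q0, q5}; Z3 = {q0}; fixed.
Sat(AG (p | r)) = {q0}
A[r U AG (p | r)]: least fixpoint, start Z0 = Sat(AG (p | r)) = {q0}, add states in Sat(r) with every successor in Z. Already a fixed point.
Sat(A[r U AG (p | r)]) = {q0}
q8 ∉ Sat(A[r U AG (p | r)]) = {q0}, so the formula does not hold at q8.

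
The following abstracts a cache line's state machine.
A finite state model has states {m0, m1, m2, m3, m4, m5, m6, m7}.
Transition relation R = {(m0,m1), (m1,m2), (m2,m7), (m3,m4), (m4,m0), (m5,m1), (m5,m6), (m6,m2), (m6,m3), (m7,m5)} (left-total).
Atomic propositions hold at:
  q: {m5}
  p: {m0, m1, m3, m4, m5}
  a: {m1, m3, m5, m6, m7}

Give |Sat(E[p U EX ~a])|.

Sat(~a) = {m0, m2, m4}
Sat(EX ~a) = {s : some successor in {m0, m2, m4}} = {m1, m3, m4, m6}
E[p U EX ~a]: least fixpoint, start Z0 = Sat(EX ~a) = {m1, m3, m4, m6}, add states in Sat(p) with some successor in Z. Z1 = {m0, m1, m3, m4, m5, m6}; fixed.
Sat(E[p U EX ~a]) = {m0, m1, m3, m4, m5, m6}
|Sat(E[p U EX ~a])| = |{m0, m1, m3, m4, m5, m6}| = 6.

6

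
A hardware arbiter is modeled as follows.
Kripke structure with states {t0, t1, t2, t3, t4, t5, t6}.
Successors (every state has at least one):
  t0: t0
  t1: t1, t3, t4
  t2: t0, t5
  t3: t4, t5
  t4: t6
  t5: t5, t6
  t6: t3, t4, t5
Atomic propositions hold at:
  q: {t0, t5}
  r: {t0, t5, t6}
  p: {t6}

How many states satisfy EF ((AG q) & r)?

2

AG q: greatest fixpoint, start Z0 = {t0, t5}, keep only states in Sat with every successor in Z. Z1 = {t0}; fixed.
Sat(AG q) = {t0}
Sat((AG q) & r) = {t0}
EF ((AG q) & r): least fixpoint, start Z0 = {t0}, add states with some successor in Z. Z1 = {t0, t2}; fixed.
Sat(EF ((AG q) & r)) = {t0, t2}
|Sat(EF ((AG q) & r))| = |{t0, t2}| = 2.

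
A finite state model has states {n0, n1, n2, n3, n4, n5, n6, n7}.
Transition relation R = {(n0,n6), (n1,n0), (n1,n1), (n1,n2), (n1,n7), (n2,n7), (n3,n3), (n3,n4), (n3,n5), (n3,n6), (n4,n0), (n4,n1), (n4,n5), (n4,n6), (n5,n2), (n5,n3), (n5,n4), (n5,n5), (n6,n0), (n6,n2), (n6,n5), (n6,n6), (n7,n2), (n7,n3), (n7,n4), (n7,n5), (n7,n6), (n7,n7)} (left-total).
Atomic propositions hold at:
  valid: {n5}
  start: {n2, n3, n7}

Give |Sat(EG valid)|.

1

EG valid: greatest fixpoint, start Z0 = {n5}, keep only states in Sat with some successor in Z. Already a fixed point.
Sat(EG valid) = {n5}
|Sat(EG valid)| = |{n5}| = 1.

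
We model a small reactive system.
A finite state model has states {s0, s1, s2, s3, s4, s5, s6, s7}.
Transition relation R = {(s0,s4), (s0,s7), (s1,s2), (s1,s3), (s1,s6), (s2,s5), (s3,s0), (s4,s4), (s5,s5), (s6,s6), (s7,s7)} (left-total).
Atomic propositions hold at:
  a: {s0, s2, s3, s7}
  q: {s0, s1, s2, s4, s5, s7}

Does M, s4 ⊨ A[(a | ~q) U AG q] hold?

Yes

Sat(~q) = {s3, s6}
Sat(a | ~q) = {s0, s2, s3, s6, s7}
AG q: greatest fixpoint, start Z0 = {s0, s1, s2, s4, s5, s7}, keep only states in Sat with every successor in Z. Z1 = {s0, s2, s4, s5, s7}; fixed.
Sat(AG q) = {s0, s2, s4, s5, s7}
A[(a | ~q) U AG q]: least fixpoint, start Z0 = Sat(AG q) = {s0, s2, s4, s5, s7}, add states in Sat(a | ~q) with every successor in Z. Z1 = {s0, s2, s3, s4, s5, s7}; fixed.
Sat(A[(a | ~q) U AG q]) = {s0, s2, s3, s4, s5, s7}
s4 ∈ Sat(A[(a | ~q) U AG q]) = {s0, s2, s3, s4, s5, s7}, so the formula holds at s4.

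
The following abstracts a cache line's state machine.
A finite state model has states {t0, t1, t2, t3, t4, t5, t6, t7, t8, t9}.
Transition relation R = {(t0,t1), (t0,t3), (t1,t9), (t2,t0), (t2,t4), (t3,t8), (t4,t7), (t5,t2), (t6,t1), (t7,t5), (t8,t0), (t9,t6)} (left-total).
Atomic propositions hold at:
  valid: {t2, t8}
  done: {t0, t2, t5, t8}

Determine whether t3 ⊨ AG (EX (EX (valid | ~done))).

No

Sat(~done) = {t1, t3, t4, t6, t7, t9}
Sat(valid | ~done) = {t1, t2, t3, t4, t6, t7, t8, t9}
Sat(EX (valid | ~done)) = {s : some successor in {t1, t2, t3, t4, t6, t7, t8, t9}} = {t0, t1, t2, t3, t4, t5, t6, t9}
Sat(EX (EX (valid | ~done))) = {s : some successor in {t0, t1, t2, t3, t4, t5, t6, t9}} = {t0, t1, t2, t5, t6, t7, t8, t9}
AG (EX (EX (valid | ~done))): greatest fixpoint, start Z0 = {t0, t1, t2, t5, t6, t7, t8, t9}, keep only states in Sat with every successor in Z. Z1 = {t1, t5, t6, t7, t8, t9}; Z2 = {t1, t6, t7, t9}; Z3 = {t1, t6, t9}; fixed.
Sat(AG (EX (EX (valid | ~done)))) = {t1, t6, t9}
t3 ∉ Sat(AG (EX (EX (valid | ~done)))) = {t1, t6, t9}, so the formula does not hold at t3.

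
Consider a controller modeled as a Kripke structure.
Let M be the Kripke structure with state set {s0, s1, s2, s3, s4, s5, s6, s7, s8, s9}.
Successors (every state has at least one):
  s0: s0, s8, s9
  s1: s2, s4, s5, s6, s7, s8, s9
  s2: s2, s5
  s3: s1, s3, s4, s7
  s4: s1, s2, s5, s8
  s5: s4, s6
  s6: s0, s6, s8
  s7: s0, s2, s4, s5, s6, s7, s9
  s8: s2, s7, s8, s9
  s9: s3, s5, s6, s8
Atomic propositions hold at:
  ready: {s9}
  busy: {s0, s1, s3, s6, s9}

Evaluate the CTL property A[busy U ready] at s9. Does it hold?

A[busy U ready]: least fixpoint, start Z0 = Sat(ready) = {s9}, add states in Sat(busy) with every successor in Z. Already a fixed point.
Sat(A[busy U ready]) = {s9}
s9 ∈ Sat(A[busy U ready]) = {s9}, so the formula holds at s9.

Yes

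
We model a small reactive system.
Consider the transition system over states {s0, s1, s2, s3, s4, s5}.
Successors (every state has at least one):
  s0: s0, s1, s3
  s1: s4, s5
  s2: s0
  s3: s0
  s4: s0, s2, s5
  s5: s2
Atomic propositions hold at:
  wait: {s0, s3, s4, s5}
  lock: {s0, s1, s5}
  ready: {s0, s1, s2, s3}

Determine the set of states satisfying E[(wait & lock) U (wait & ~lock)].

Sat(wait & lock) = {s0, s5}
Sat(~lock) = {s2, s3, s4}
Sat(wait & ~lock) = {s3, s4}
E[(wait & lock) U (wait & ~lock)]: least fixpoint, start Z0 = Sat((wait & ~lock)) = {s3, s4}, add states in Sat(wait & lock) with some successor in Z. Z1 = {s0, s3, s4}; fixed.
Sat(E[(wait & lock) U (wait & ~lock)]) = {s0, s3, s4}

{s0, s3, s4}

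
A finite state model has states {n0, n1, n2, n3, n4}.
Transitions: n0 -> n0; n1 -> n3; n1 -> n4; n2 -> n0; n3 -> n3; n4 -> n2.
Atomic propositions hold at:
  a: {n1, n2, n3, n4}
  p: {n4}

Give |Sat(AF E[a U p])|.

E[a U p]: least fixpoint, start Z0 = Sat(p) = {n4}, add states in Sat(a) with some successor in Z. Z1 = {n1, n4}; fixed.
Sat(E[a U p]) = {n1, n4}
AF E[a U p]: least fixpoint, start Z0 = {n1, n4}, add states with every successor in Z. Already a fixed point.
Sat(AF E[a U p]) = {n1, n4}
|Sat(AF E[a U p])| = |{n1, n4}| = 2.

2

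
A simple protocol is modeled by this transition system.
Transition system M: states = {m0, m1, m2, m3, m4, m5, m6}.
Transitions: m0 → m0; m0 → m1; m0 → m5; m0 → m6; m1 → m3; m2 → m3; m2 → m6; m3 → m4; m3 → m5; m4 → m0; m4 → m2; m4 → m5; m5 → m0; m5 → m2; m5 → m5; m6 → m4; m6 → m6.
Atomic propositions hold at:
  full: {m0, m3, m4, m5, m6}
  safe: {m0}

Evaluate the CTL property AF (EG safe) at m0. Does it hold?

EG safe: greatest fixpoint, start Z0 = {m0}, keep only states in Sat with some successor in Z. Already a fixed point.
Sat(EG safe) = {m0}
AF (EG safe): least fixpoint, start Z0 = {m0}, add states with every successor in Z. Already a fixed point.
Sat(AF (EG safe)) = {m0}
m0 ∈ Sat(AF (EG safe)) = {m0}, so the formula holds at m0.

Yes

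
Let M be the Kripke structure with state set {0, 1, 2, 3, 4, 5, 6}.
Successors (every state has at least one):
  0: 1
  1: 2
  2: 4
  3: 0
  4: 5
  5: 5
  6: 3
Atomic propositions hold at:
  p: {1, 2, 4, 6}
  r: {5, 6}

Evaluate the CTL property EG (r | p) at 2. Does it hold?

Yes

Sat(r | p) = {1, 2, 4, 5, 6}
EG (r | p): greatest fixpoint, start Z0 = {1, 2, 4, 5, 6}, keep only states in Sat with some successor in Z. Z1 = {1, 2, 4, 5}; fixed.
Sat(EG (r | p)) = {1, 2, 4, 5}
2 ∈ Sat(EG (r | p)) = {1, 2, 4, 5}, so the formula holds at 2.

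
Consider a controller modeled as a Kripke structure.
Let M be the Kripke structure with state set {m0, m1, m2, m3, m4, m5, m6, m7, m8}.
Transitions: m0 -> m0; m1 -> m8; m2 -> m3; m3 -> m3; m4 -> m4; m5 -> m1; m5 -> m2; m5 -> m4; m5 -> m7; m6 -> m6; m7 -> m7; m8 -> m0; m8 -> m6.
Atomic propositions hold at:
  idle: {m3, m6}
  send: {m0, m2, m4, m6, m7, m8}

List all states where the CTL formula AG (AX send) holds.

{m0, m1, m4, m6, m7, m8}

Sat(AX send) = {s : every successor in {m0, m2, m4, m6, m7, m8}} = {m0, m1, m4, m6, m7, m8}
AG (AX send): greatest fixpoint, start Z0 = {m0, m1, m4, m6, m7, m8}, keep only states in Sat with every successor in Z. Already a fixed point.
Sat(AG (AX send)) = {m0, m1, m4, m6, m7, m8}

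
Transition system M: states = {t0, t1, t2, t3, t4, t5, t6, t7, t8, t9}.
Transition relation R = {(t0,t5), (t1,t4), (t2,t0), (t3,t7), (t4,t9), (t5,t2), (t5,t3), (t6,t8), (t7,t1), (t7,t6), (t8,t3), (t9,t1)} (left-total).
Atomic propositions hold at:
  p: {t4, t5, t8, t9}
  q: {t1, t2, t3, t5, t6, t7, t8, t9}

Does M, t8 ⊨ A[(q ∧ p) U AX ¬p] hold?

Yes

Sat(q ∧ p) = {t5, t8, t9}
Sat(¬p) = {t0, t1, t2, t3, t6, t7}
Sat(AX ¬p) = {s : every successor in {t0, t1, t2, t3, t6, t7}} = {t2, t3, t5, t7, t8, t9}
A[(q ∧ p) U AX ¬p]: least fixpoint, start Z0 = Sat(AX ¬p) = {t2, t3, t5, t7, t8, t9}, add states in Sat(q ∧ p) with every successor in Z. Already a fixed point.
Sat(A[(q ∧ p) U AX ¬p]) = {t2, t3, t5, t7, t8, t9}
t8 ∈ Sat(A[(q ∧ p) U AX ¬p]) = {t2, t3, t5, t7, t8, t9}, so the formula holds at t8.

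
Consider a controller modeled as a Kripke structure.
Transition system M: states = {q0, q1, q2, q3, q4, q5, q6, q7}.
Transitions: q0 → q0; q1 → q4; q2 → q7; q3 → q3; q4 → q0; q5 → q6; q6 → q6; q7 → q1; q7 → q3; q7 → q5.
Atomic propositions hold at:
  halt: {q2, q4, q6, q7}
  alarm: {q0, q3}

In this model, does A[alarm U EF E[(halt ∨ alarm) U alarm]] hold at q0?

Sat(halt ∨ alarm) = {q0, q2, q3, q4, q6, q7}
E[(halt ∨ alarm) U alarm]: least fixpoint, start Z0 = Sat(alarm) = {q0, q3}, add states in Sat(halt ∨ alarm) with some successor in Z. Z1 = {q0, q3, q4, q7}; Z2 = {q0, q2, q3, q4, q7}; fixed.
Sat(E[(halt ∨ alarm) U alarm]) = {q0, q2, q3, q4, q7}
EF E[(halt ∨ alarm) U alarm]: least fixpoint, start Z0 = {q0, q2, q3, q4, q7}, add states with some successor in Z. Z1 = {q0, q1, q2, q3, q4, q7}; fixed.
Sat(EF E[(halt ∨ alarm) U alarm]) = {q0, q1, q2, q3, q4, q7}
A[alarm U EF E[(halt ∨ alarm) U alarm]]: least fixpoint, start Z0 = Sat(EF E[(halt ∨ alarm) U alarm]) = {q0, q1, q2, q3, q4, q7}, add states in Sat(alarm) with every successor in Z. Already a fixed point.
Sat(A[alarm U EF E[(halt ∨ alarm) U alarm]]) = {q0, q1, q2, q3, q4, q7}
q0 ∈ Sat(A[alarm U EF E[(halt ∨ alarm) U alarm]]) = {q0, q1, q2, q3, q4, q7}, so the formula holds at q0.

Yes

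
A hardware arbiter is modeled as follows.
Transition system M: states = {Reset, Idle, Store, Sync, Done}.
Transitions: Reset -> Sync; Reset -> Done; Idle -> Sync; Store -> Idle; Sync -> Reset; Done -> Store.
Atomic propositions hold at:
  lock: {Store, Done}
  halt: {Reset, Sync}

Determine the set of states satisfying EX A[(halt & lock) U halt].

Sat(halt & lock) = ∅
A[(halt & lock) U halt]: least fixpoint, start Z0 = Sat(halt) = {Reset, Sync}, add states in Sat(halt & lock) with every successor in Z. Already a fixed point.
Sat(A[(halt & lock) U halt]) = {Reset, Sync}
Sat(EX A[(halt & lock) U halt]) = {s : some successor in {Reset, Sync}} = {Reset, Idle, Sync}

{Reset, Idle, Sync}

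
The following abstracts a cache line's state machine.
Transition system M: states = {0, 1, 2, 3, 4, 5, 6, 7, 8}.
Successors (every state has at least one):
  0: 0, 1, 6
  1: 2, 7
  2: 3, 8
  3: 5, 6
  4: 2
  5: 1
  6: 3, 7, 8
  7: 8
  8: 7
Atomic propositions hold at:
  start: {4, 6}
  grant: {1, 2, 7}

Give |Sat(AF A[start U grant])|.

6

A[start U grant]: least fixpoint, start Z0 = Sat(grant) = {1, 2, 7}, add states in Sat(start) with every successor in Z. Z1 = {1, 2, 4, 7}; fixed.
Sat(A[start U grant]) = {1, 2, 4, 7}
AF A[start U grant]: least fixpoint, start Z0 = {1, 2, 4, 7}, add states with every successor in Z. Z1 = {1, 2, 4, 5, 7, 8}; fixed.
Sat(AF A[start U grant]) = {1, 2, 4, 5, 7, 8}
|Sat(AF A[start U grant])| = |{1, 2, 4, 5, 7, 8}| = 6.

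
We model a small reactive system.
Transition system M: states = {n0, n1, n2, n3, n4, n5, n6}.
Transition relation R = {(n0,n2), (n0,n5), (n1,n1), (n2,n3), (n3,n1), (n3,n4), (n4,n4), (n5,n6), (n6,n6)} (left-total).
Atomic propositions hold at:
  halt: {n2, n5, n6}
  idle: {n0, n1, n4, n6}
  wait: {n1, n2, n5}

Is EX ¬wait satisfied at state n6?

Sat(¬wait) = {n0, n3, n4, n6}
Sat(EX ¬wait) = {s : some successor in {n0, n3, n4, n6}} = {n2, n3, n4, n5, n6}
n6 ∈ Sat(EX ¬wait) = {n2, n3, n4, n5, n6}, so the formula holds at n6.

Yes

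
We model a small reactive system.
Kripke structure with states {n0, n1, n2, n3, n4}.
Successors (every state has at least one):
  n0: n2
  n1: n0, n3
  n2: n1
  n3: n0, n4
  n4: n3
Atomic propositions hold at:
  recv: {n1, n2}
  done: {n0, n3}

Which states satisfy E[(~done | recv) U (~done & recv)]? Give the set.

Sat(~done) = {n1, n2, n4}
Sat(~done | recv) = {n1, n2, n4}
Sat(~done & recv) = {n1, n2}
E[(~done | recv) U (~done & recv)]: least fixpoint, start Z0 = Sat((~done & recv)) = {n1, n2}, add states in Sat(~done | recv) with some successor in Z. Already a fixed point.
Sat(E[(~done | recv) U (~done & recv)]) = {n1, n2}

{n1, n2}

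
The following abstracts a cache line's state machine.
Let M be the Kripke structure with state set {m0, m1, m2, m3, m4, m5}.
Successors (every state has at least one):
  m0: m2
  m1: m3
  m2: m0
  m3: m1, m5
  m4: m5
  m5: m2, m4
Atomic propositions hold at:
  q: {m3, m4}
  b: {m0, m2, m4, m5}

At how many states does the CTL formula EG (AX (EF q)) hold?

2

EF q: least fixpoint, start Z0 = {m3, m4}, add states with some successor in Z. Z1 = {m1, m3, m4, m5}; fixed.
Sat(EF q) = {m1, m3, m4, m5}
Sat(AX (EF q)) = {s : every successor in {m1, m3, m4, m5}} = {m1, m3, m4}
EG (AX (EF q)): greatest fixpoint, start Z0 = {m1, m3, m4}, keep only states in Sat with some successor in Z. Z1 = {m1, m3}; fixed.
Sat(EG (AX (EF q))) = {m1, m3}
|Sat(EG (AX (EF q)))| = |{m1, m3}| = 2.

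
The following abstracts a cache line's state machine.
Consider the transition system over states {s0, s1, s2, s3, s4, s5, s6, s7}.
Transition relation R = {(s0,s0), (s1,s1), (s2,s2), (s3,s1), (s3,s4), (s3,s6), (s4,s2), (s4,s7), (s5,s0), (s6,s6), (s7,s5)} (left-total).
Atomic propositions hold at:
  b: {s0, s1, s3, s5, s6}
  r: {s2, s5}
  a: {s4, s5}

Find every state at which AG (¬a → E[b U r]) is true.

Sat(¬a) = {s0, s1, s2, s3, s6, s7}
E[b U r]: least fixpoint, start Z0 = Sat(r) = {s2, s5}, add states in Sat(b) with some successor in Z. Already a fixed point.
Sat(E[b U r]) = {s2, s5}
Sat(¬a → E[b U r]) = {s2, s4, s5}
AG (¬a → E[b U r]): greatest fixpoint, start Z0 = {s2, s4, s5}, keep only states in Sat with every successor in Z. Z1 = {s2}; fixed.
Sat(AG (¬a → E[b U r])) = {s2}

{s2}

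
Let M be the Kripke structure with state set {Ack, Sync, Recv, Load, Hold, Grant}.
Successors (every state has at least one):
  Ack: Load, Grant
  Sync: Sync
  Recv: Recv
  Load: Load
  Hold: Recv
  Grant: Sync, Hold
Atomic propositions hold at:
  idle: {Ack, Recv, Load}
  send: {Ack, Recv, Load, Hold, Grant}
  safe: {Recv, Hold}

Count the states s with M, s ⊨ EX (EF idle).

EF idle: least fixpoint, start Z0 = {Ack, Recv, Load}, add states with some successor in Z. Z1 = {Ack, Recv, Load, Hold}; Z2 = {Ack, Recv, Load, Hold, Grant}; fixed.
Sat(EF idle) = {Ack, Recv, Load, Hold, Grant}
Sat(EX (EF idle)) = {s : some successor in {Ack, Recv, Load, Hold, Grant}} = {Ack, Recv, Load, Hold, Grant}
|Sat(EX (EF idle))| = |{Ack, Recv, Load, Hold, Grant}| = 5.

5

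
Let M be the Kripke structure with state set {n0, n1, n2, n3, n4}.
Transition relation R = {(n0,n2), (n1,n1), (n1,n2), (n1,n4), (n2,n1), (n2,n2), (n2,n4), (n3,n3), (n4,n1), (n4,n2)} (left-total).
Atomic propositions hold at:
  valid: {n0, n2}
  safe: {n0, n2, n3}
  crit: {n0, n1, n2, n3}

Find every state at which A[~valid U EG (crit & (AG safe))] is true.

Sat(~valid) = {n1, n3, n4}
AG safe: greatest fixpoint, start Z0 = {n0, n2, n3}, keep only states in Sat with every successor in Z. Z1 = {n0, n3}; Z2 = {n3}; fixed.
Sat(AG safe) = {n3}
Sat(crit & (AG safe)) = {n3}
EG (crit & (AG safe)): greatest fixpoint, start Z0 = {n3}, keep only states in Sat with some successor in Z. Already a fixed point.
Sat(EG (crit & (AG safe))) = {n3}
A[~valid U EG (crit & (AG safe))]: least fixpoint, start Z0 = Sat(EG (crit & (AG safe))) = {n3}, add states in Sat(~valid) with every successor in Z. Already a fixed point.
Sat(A[~valid U EG (crit & (AG safe))]) = {n3}

{n3}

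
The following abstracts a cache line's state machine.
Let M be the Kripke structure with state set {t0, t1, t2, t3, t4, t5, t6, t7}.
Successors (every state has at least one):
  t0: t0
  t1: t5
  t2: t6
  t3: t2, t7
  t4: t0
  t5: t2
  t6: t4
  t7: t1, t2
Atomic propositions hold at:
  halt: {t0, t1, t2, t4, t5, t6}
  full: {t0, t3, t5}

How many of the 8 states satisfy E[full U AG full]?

1

AG full: greatest fixpoint, start Z0 = {t0, t3, t5}, keep only states in Sat with every successor in Z. Z1 = {t0}; fixed.
Sat(AG full) = {t0}
E[full U AG full]: least fixpoint, start Z0 = Sat(AG full) = {t0}, add states in Sat(full) with some successor in Z. Already a fixed point.
Sat(E[full U AG full]) = {t0}
|Sat(E[full U AG full])| = |{t0}| = 1.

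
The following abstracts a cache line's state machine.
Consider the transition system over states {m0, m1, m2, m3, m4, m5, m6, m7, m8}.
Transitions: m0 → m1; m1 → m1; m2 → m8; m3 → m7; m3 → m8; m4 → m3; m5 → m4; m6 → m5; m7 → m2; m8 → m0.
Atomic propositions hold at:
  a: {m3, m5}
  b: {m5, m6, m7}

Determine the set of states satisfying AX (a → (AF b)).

{m0, m1, m2, m3, m5, m6, m7, m8}

AF b: least fixpoint, start Z0 = {m5, m6, m7}, add states with every successor in Z. Already a fixed point.
Sat(AF b) = {m5, m6, m7}
Sat(a → (AF b)) = {m0, m1, m2, m4, m5, m6, m7, m8}
Sat(AX (a → (AF b))) = {s : every successor in {m0, m1, m2, m4, m5, m6, m7, m8}} = {m0, m1, m2, m3, m5, m6, m7, m8}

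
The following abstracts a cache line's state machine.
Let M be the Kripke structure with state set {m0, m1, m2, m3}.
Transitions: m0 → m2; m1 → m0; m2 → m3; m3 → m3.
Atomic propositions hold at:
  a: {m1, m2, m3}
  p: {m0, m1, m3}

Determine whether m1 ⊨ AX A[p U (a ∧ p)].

No

Sat(a ∧ p) = {m1, m3}
A[p U (a ∧ p)]: least fixpoint, start Z0 = Sat((a ∧ p)) = {m1, m3}, add states in Sat(p) with every successor in Z. Already a fixed point.
Sat(A[p U (a ∧ p)]) = {m1, m3}
Sat(AX A[p U (a ∧ p)]) = {s : every successor in {m1, m3}} = {m2, m3}
m1 ∉ Sat(AX A[p U (a ∧ p)]) = {m2, m3}, so the formula does not hold at m1.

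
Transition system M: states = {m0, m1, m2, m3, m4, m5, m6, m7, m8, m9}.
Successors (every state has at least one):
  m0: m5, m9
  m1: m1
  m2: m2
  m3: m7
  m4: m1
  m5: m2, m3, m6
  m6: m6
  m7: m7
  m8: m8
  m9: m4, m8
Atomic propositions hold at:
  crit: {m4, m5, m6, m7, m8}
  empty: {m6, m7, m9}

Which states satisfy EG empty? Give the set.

{m6, m7}

EG empty: greatest fixpoint, start Z0 = {m6, m7, m9}, keep only states in Sat with some successor in Z. Z1 = {m6, m7}; fixed.
Sat(EG empty) = {m6, m7}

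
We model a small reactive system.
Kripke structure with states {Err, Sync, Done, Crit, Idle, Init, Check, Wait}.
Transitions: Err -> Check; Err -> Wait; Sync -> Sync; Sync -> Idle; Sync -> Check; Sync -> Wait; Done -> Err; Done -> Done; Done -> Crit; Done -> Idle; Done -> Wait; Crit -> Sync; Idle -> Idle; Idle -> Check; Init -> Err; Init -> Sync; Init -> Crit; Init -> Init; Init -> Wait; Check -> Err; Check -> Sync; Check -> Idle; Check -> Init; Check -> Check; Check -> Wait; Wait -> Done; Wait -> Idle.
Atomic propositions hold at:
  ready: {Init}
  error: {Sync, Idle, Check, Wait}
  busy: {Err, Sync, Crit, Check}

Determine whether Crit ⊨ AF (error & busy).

Sat(error & busy) = {Sync, Check}
AF (error & busy): least fixpoint, start Z0 = {Sync, Check}, add states with every successor in Z. Z1 = {Sync, Crit, Check}; fixed.
Sat(AF (error & busy)) = {Sync, Crit, Check}
Crit ∈ Sat(AF (error & busy)) = {Sync, Crit, Check}, so the formula holds at Crit.

Yes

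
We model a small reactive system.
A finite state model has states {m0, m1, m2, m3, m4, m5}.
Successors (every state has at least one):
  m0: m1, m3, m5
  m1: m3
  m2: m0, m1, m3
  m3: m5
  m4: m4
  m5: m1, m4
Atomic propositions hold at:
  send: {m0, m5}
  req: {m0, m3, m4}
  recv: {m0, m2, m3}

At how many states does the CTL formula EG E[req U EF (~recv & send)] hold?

5

Sat(~recv) = {m1, m4, m5}
Sat(~recv & send) = {m5}
EF (~recv & send): least fixpoint, start Z0 = {m5}, add states with some successor in Z. Z1 = {m0, m3, m5}; Z2 = {m0, m1, m2, m3, m5}; fixed.
Sat(EF (~recv & send)) = {m0, m1, m2, m3, m5}
E[req U EF (~recv & send)]: least fixpoint, start Z0 = Sat(EF (~recv & send)) = {m0, m1, m2, m3, m5}, add states in Sat(req) with some successor in Z. Already a fixed point.
Sat(E[req U EF (~recv & send)]) = {m0, m1, m2, m3, m5}
EG E[req U EF (~recv & send)]: greatest fixpoint, start Z0 = {m0, m1, m2, m3, m5}, keep only states in Sat with some successor in Z. Already a fixed point.
Sat(EG E[req U EF (~recv & send)]) = {m0, m1, m2, m3, m5}
|Sat(EG E[req U EF (~recv & send)])| = |{m0, m1, m2, m3, m5}| = 5.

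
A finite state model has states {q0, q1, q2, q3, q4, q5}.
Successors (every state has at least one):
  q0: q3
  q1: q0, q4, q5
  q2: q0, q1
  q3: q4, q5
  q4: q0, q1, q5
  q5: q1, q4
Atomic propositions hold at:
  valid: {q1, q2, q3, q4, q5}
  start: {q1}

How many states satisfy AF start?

AF start: least fixpoint, start Z0 = {q1}, add states with every successor in Z. Already a fixed point.
Sat(AF start) = {q1}
|Sat(AF start)| = |{q1}| = 1.

1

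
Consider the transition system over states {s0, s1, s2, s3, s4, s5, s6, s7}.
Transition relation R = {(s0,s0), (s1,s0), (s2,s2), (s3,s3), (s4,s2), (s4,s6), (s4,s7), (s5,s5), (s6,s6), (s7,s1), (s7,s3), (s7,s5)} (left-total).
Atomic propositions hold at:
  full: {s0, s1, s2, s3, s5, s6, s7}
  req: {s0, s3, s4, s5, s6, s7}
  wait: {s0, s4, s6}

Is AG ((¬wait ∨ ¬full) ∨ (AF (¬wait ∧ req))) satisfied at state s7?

No

Sat(¬wait) = {s1, s2, s3, s5, s7}
Sat(¬full) = {s4}
Sat(¬wait ∨ ¬full) = {s1, s2, s3, s4, s5, s7}
Sat(¬wait ∧ req) = {s3, s5, s7}
AF (¬wait ∧ req): least fixpoint, start Z0 = {s3, s5, s7}, add states with every successor in Z. Already a fixed point.
Sat(AF (¬wait ∧ req)) = {s3, s5, s7}
Sat((¬wait ∨ ¬full) ∨ (AF (¬wait ∧ req))) = {s1, s2, s3, s4, s5, s7}
AG ((¬wait ∨ ¬full) ∨ (AF (¬wait ∧ req))): greatest fixpoint, start Z0 = {s1, s2, s3, s4, s5, s7}, keep only states in Sat with every successor in Z. Z1 = {s2, s3, s5, s7}; Z2 = {s2, s3, s5}; fixed.
Sat(AG ((¬wait ∨ ¬full) ∨ (AF (¬wait ∧ req)))) = {s2, s3, s5}
s7 ∉ Sat(AG ((¬wait ∨ ¬full) ∨ (AF (¬wait ∧ req)))) = {s2, s3, s5}, so the formula does not hold at s7.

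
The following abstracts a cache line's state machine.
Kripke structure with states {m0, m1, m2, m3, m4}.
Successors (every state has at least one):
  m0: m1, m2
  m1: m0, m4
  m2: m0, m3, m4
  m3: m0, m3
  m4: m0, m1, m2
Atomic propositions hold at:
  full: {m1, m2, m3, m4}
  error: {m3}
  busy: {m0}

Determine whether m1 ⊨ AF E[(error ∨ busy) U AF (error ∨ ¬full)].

No

Sat(error ∨ busy) = {m0, m3}
Sat(¬full) = {m0}
Sat(error ∨ ¬full) = {m0, m3}
AF (error ∨ ¬full): least fixpoint, start Z0 = {m0, m3}, add states with every successor in Z. Already a fixed point.
Sat(AF (error ∨ ¬full)) = {m0, m3}
E[(error ∨ busy) U AF (error ∨ ¬full)]: least fixpoint, start Z0 = Sat(AF (error ∨ ¬full)) = {m0, m3}, add states in Sat(error ∨ busy) with some successor in Z. Already a fixed point.
Sat(E[(error ∨ busy) U AF (error ∨ ¬full)]) = {m0, m3}
AF E[(error ∨ busy) U AF (error ∨ ¬full)]: least fixpoint, start Z0 = {m0, m3}, add states with every successor in Z. Already a fixed point.
Sat(AF E[(error ∨ busy) U AF (error ∨ ¬full)]) = {m0, m3}
m1 ∉ Sat(AF E[(error ∨ busy) U AF (error ∨ ¬full)]) = {m0, m3}, so the formula does not hold at m1.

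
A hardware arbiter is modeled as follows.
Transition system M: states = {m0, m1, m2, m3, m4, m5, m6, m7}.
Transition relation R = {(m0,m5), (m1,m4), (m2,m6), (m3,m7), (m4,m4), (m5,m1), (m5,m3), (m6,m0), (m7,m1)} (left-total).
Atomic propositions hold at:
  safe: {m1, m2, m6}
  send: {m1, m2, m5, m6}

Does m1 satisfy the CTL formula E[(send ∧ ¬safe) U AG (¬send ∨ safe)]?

Yes

Sat(¬safe) = {m0, m3, m4, m5, m7}
Sat(send ∧ ¬safe) = {m5}
Sat(¬send) = {m0, m3, m4, m7}
Sat(¬send ∨ safe) = {m0, m1, m2, m3, m4, m6, m7}
AG (¬send ∨ safe): greatest fixpoint, start Z0 = {m0, m1, m2, m3, m4, m6, m7}, keep only states in Sat with every successor in Z. Z1 = {m1, m2, m3, m4, m6, m7}; Z2 = {m1, m2, m3, m4, m7}; Z3 = {m1, m3, m4, m7}; fixed.
Sat(AG (¬send ∨ safe)) = {m1, m3, m4, m7}
E[(send ∧ ¬safe) U AG (¬send ∨ safe)]: least fixpoint, start Z0 = Sat(AG (¬send ∨ safe)) = {m1, m3, m4, m7}, add states in Sat(send ∧ ¬safe) with some successor in Z. Z1 = {m1, m3, m4, m5, m7}; fixed.
Sat(E[(send ∧ ¬safe) U AG (¬send ∨ safe)]) = {m1, m3, m4, m5, m7}
m1 ∈ Sat(E[(send ∧ ¬safe) U AG (¬send ∨ safe)]) = {m1, m3, m4, m5, m7}, so the formula holds at m1.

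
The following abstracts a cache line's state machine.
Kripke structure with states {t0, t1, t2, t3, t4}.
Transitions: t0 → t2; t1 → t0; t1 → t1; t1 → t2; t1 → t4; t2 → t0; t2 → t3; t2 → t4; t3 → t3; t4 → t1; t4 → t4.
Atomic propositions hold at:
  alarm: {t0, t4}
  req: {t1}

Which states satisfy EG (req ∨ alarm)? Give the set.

{t1, t4}

Sat(req ∨ alarm) = {t0, t1, t4}
EG (req ∨ alarm): greatest fixpoint, start Z0 = {t0, t1, t4}, keep only states in Sat with some successor in Z. Z1 = {t1, t4}; fixed.
Sat(EG (req ∨ alarm)) = {t1, t4}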